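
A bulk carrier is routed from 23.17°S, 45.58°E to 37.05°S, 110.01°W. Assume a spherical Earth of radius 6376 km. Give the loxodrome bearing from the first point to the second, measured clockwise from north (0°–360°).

Meridional parts: M(φ₁)=-0.4159, M(φ₂)=-0.6971 → ΔM = -0.2812;  Δλ = -2.7156 rad
tan C = Δλ / ΔM = +9.6573 → C = 264.09°

264.1°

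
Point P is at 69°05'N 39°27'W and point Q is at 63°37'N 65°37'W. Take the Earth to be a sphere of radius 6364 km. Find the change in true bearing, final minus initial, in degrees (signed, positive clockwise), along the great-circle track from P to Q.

Initial bearing θ₁ = atan2(sin Δλ cos φ₂, cos φ₁ sin φ₂ − sin φ₁ cos φ₂ cos Δλ) = 254.94°
Final bearing θ₂ = (initial bearing from the destination back to the start) + 180° = 230.88°
Δθ = θ₂ − θ₁ = -24.1°

-24.1°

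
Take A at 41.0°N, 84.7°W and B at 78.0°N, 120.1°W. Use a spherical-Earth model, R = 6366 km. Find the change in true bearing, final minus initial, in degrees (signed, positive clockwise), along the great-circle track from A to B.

At departure: θ₁ = atan2(sin Δλ cos φ₂, cos φ₁ sin φ₂ − sin φ₁ cos φ₂ cos Δλ) = 349.13°
At arrival: θ₂ = atan2(sin Δλ cos φ₁, −cos φ₂ sin φ₁ + sin φ₂ cos φ₁ cos Δλ) = 316.79°
Δθ = θ₂ − θ₁ = -32.3°

-32.3°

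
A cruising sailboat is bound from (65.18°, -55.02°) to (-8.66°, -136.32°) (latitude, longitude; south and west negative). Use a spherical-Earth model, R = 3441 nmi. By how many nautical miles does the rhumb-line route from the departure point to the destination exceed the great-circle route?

166 nmi

Great circle: cos σ = sin φ₁ sin φ₂ + cos φ₁ cos φ₂ cos Δλ,  σ = 1.6448 rad → d_gc = 5659.6 nmi
Rhumb line: Δψ = -1.6656, q = Δφ/Δψ = 0.7737, d_rh = R√(Δφ²+q²Δλ²) = 5825.6 nmi
Excess = 5825.6 − 5659.6 = 166.0 ≈ 166 nmi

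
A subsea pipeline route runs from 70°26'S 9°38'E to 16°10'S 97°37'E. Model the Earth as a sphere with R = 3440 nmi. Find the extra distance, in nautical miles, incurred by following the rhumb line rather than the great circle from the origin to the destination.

Great circle: cos σ = sin φ₁ sin φ₂ + cos φ₁ cos φ₂ cos Δλ,  σ = 1.2936 rad → d_gc = 4449.9 nmi
Rhumb line: Δψ = +1.4718, q = Δφ/Δψ = 0.6435, d_rh = R√(Δφ²+q²Δλ²) = 4708.7 nmi
Excess = 4708.7 − 4449.9 = 258.8 ≈ 259 nmi

259 nmi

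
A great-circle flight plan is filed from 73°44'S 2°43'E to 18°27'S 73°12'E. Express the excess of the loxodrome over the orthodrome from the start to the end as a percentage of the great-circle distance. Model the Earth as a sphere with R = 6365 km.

Great circle: σ = 1.1674 rad → d_gc = Rσ = 7430.3 km
Rhumb: Δφ = +0.9649, Δλ = +1.2302, Δψ = +1.6178, q = Δφ/Δψ = 0.5964 → d_rh = R√(Δφ²+q²Δλ²) = 7715.3 km
Excess = (7715.3 − 7430.3) / 7430.3 = 285.0 / 7430.3 = 3.84% ≈ 3.8%

3.8%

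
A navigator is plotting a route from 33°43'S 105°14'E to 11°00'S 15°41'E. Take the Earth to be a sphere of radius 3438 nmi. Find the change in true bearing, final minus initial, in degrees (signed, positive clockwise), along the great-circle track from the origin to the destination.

Initial bearing θ₁ = atan2(sin Δλ cos φ₂, cos φ₁ sin φ₂ − sin φ₁ cos φ₂ cos Δλ) = 261.06°
Final bearing θ₂ = (initial bearing from the destination back to the start) + 180° = 303.17°
Δθ = θ₂ − θ₁ = +42.1°

+42.1°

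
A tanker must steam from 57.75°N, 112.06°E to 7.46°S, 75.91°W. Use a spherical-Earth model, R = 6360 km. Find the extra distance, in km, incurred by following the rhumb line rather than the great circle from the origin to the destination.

3065 km

Great circle: cos σ = sin φ₁ sin φ₂ + cos φ₁ cos φ₂ cos Δλ,  σ = 2.2572 rad → d_gc = 14356.1 km
Rhumb line: Δψ = -1.3715, q = Δφ/Δψ = 0.8298, d_rh = R√(Δφ²+q²Δλ²) = 17421.2 km
Excess = 17421.2 − 14356.1 = 3065.1 ≈ 3065 km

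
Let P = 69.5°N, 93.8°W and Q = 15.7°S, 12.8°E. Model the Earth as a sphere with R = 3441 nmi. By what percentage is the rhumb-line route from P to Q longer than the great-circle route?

Great circle: σ = 1.9281 rad → d_gc = Rσ = 6634.7 nmi
Rhumb: Δφ = -1.4870, Δλ = +1.8605, Δψ = -1.9877, q = Δφ/Δψ = 0.7481 → d_rh = R√(Δφ²+q²Δλ²) = 7008.6 nmi
Excess = (7008.6 − 6634.7) / 6634.7 = 373.9 / 6634.7 = 5.64% ≈ 5.6%

5.6%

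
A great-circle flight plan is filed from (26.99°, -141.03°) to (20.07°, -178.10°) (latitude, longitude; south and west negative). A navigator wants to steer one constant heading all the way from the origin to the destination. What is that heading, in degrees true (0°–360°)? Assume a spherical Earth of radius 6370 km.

Meridional parts: M(φ₁)=+0.4895, M(φ₂)=+0.3577 → ΔM = -0.1318;  Δλ = -0.6470 rad
tan C = Δλ / ΔM = +4.9074 → C = 258.48°

258.5°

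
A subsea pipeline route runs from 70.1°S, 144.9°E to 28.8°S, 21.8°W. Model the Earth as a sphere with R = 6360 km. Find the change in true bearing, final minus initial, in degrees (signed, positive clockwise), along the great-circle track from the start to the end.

+163.7°

Initial bearing θ₁ = atan2(sin Δλ cos φ₂, cos φ₁ sin φ₂ − sin φ₁ cos φ₂ cos Δλ) = 191.79°
Final bearing θ₂ = (initial bearing from the destination back to the start) + 180° = 355.45°
Δθ = θ₂ − θ₁ = +163.7°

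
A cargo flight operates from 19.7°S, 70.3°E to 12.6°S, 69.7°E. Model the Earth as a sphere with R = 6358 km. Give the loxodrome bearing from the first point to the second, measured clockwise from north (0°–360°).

Δψ = ln[tan(π/4+φ₂/2)/tan(π/4+φ₁/2)] = +0.1291
Δλ = -0.0105 rad (taken the short way round)
course = atan2(Δλ, Δψ) = 355.36°

355.4°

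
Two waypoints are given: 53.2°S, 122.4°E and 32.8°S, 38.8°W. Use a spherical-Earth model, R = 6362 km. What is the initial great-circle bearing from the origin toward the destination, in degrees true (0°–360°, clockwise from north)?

N = sin Δλ·cos φ₂ = -0.2709;  D = cos φ₁ sin φ₂ − sin φ₁ cos φ₂ cos Δλ = -0.9617
initial course = atan2(N, D) = 195.73°

195.7°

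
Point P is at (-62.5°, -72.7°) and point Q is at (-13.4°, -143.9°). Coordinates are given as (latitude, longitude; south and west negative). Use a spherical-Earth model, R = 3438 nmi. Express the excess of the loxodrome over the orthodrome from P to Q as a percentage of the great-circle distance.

3.0%

Great circle: σ = 1.2129 rad → d_gc = Rσ = 4169.9 nmi
Rhumb: Δφ = +0.8570, Δλ = -1.2427, Δψ = +1.1717, q = Δφ/Δψ = 0.7314 → d_rh = R√(Δφ²+q²Δλ²) = 4294.6 nmi
Excess = (4294.6 − 4169.9) / 4169.9 = 124.7 / 4169.9 = 2.99% ≈ 3.0%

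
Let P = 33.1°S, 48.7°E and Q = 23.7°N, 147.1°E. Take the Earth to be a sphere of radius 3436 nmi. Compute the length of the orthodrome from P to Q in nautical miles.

Haversine: a = sin²(Δφ/2)+cos φ₁ cos φ₂ sin²(Δλ/2) = 0.66578;  σ = 2·atan2(√a,√(1−a))
σ = 109.363° → d = Rσ = 3436·1.90875 = 6558 nmi

6558 nmi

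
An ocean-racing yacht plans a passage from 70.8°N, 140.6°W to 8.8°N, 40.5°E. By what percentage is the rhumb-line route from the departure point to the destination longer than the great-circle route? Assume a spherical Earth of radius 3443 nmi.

Great circle: σ = 1.7522 rad → d_gc = Rσ = 6033.0 nmi
Rhumb: Δφ = -1.0821, Δλ = -3.1224, Δψ = -1.6228, q = Δφ/Δψ = 0.6668 → d_rh = R√(Δφ²+q²Δλ²) = 8078.7 nmi
Excess = (8078.7 − 6033.0) / 6033.0 = 2045.7 / 6033.0 = 33.91% ≈ 33.9%

33.9%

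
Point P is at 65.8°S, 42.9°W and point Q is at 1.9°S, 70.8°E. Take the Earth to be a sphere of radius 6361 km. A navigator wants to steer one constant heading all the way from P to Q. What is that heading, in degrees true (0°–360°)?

Meridional parts: M(φ₁)=-1.5400, M(φ₂)=-0.0332 → ΔM = +1.5068;  Δλ = +1.9844 rad
tan C = Δλ / ΔM = +1.3170 → C = 52.79°

52.8°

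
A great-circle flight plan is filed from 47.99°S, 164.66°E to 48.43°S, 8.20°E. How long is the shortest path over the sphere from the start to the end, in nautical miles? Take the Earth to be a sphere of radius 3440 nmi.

Haversine: a = sin²(Δφ/2)+cos φ₁ cos φ₂ sin²(Δλ/2) = 0.42561;  σ = 2·atan2(√a,√(1−a))
σ = 81.444° → d = Rσ = 3440·1.42147 = 4890 nmi

4890 nmi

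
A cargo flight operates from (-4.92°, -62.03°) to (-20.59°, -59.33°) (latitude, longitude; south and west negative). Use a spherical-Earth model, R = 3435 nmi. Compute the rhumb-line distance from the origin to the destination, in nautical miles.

Δψ = ln[tan(π/4+φ₂/2)/tan(π/4+φ₁/2)] = -0.2814;  Δφ = -0.2735 rad,  Δλ = +0.0471 rad
q = Δφ/Δψ = 0.9720
d = R·√(Δφ² + q²Δλ²) = 3435·0.27730 = 953 nmi

953 nmi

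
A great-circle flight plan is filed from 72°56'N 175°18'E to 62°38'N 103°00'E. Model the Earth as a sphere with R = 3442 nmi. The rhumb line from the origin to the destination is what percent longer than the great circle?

6.0%

Great circle: σ = 0.4735 rad → d_gc = Rσ = 1629.7 nmi
Rhumb: Δφ = -0.1798, Δλ = -1.2619, Δψ = -0.4840, q = Δφ/Δψ = 0.3714 → d_rh = R√(Δφ²+q²Δλ²) = 1727.7 nmi
Excess = (1727.7 − 1629.7) / 1629.7 = 98.0 / 1629.7 = 6.01% ≈ 6.0%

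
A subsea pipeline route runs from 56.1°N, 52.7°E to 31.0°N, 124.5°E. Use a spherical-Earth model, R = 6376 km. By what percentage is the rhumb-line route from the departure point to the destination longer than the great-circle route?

3.5%

Great circle: σ = 0.9560 rad → d_gc = Rσ = 6095.3 km
Rhumb: Δφ = -0.4381, Δλ = +1.2531, Δψ = -0.6186, q = Δφ/Δψ = 0.7082 → d_rh = R√(Δφ²+q²Δλ²) = 6310.1 km
Excess = (6310.1 − 6095.3) / 6095.3 = 214.8 / 6095.3 = 3.52% ≈ 3.5%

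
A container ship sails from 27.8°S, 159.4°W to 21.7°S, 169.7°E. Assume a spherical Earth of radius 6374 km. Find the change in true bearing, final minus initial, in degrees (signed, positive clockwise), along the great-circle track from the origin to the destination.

Initial bearing θ₁ = atan2(sin Δλ cos φ₂, cos φ₁ sin φ₂ − sin φ₁ cos φ₂ cos Δλ) = 275.36°
Final bearing θ₂ = (initial bearing from the destination back to the start) + 180° = 288.58°
Δθ = θ₂ − θ₁ = +13.2°

+13.2°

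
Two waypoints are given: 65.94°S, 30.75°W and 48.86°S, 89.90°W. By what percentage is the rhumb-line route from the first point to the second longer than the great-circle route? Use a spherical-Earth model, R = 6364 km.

3.3%

Great circle: σ = 0.6002 rad → d_gc = Rσ = 3819.7 km
Rhumb: Δφ = +0.2981, Δλ = -1.0324, Δψ = +0.5659, q = Δφ/Δψ = 0.5268 → d_rh = R√(Δφ²+q²Δλ²) = 3946.8 km
Excess = (3946.8 − 3819.7) / 3819.7 = 127.1 / 3819.7 = 3.33% ≈ 3.3%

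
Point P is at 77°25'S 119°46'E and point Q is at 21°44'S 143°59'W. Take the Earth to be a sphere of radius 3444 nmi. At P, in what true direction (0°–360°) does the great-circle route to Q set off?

101.0°

θ = atan2( sin Δλ·cos φ₂ ,  cos φ₁ sin φ₂ − sin φ₁ cos φ₂ cos Δλ )
  = atan2(+0.9234, -0.1794) = 100.99°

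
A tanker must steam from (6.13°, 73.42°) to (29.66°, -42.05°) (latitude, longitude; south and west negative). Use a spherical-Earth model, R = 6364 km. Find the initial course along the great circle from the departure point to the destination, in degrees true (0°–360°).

N = sin Δλ·cos φ₂ = -0.7845;  D = cos φ₁ sin φ₂ − sin φ₁ cos φ₂ cos Δλ = +0.5319
initial course = atan2(N, D) = 304.14°

304.1°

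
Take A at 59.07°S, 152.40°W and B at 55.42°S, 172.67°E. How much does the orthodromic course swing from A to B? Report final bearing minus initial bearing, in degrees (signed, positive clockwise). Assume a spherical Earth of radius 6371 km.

At departure: θ₁ = atan2(sin Δλ cos φ₂, cos φ₁ sin φ₂ − sin φ₁ cos φ₂ cos Δλ) = 265.77°
At arrival: θ₂ = atan2(sin Δλ cos φ₁, −cos φ₂ sin φ₁ + sin φ₂ cos φ₁ cos Δλ) = 295.42°
Δθ = θ₂ − θ₁ = +29.7°

+29.7°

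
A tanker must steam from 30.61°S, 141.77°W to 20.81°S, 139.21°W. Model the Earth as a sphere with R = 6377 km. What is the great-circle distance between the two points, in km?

1120 km

Haversine: a = sin²(Δφ/2)+cos φ₁ cos φ₂ sin²(Δλ/2) = 0.00770;  σ = 2·atan2(√a,√(1−a))
σ = 10.067° → d = Rσ = 6377·0.17570 = 1120 km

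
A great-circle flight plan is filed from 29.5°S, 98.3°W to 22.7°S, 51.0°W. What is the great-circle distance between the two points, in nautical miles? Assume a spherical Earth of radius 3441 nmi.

2566 nmi

cos σ = sin φ₁ sin φ₂ + cos φ₁ cos φ₂ cos Δλ
      = sin(-29.50°)sin(-22.70°) + cos(-29.50°)cos(-22.70°)cos(47.30°) = 0.7345
σ = 42.731° → d = Rσ = 3441·0.74580 = 2566 nmi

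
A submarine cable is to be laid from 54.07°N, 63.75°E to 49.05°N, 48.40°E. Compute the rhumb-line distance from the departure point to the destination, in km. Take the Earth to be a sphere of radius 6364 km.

1196 km

Δψ = ln[tan(π/4+φ₂/2)/tan(π/4+φ₁/2)] = -0.1411;  Δφ = -0.0876 rad,  Δλ = -0.2679 rad
q = Δφ/Δψ = 0.6209
d = R·√(Δφ² + q²Δλ²) = 6364·0.18800 = 1196 km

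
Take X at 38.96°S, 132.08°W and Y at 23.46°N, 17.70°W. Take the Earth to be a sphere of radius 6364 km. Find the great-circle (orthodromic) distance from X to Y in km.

cos σ = sin φ₁ sin φ₂ + cos φ₁ cos φ₂ cos Δλ
      = sin(-38.96°)sin(23.46°) + cos(-38.96°)cos(23.46°)cos(114.38°) = -0.5448
σ = 123.009° → d = Rσ = 6364·2.14691 = 13663 km

13663 km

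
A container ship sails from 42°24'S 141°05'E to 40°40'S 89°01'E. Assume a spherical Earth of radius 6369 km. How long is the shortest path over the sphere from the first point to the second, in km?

4268 km

Haversine: a = sin²(Δφ/2)+cos φ₁ cos φ₂ sin²(Δλ/2) = 0.10813;  σ = 2·atan2(√a,√(1−a))
σ = 38.395° → d = Rσ = 6369·0.67012 = 4268 km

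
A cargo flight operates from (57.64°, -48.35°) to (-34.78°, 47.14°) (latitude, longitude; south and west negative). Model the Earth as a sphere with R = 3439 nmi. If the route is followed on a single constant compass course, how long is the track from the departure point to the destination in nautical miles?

Rhumb course C = atan2(Δλ, Δψ) with Δψ = ln[tan(π/4+φ₂/2)/tan(π/4+φ₁/2)] = -1.8855, Δλ = +1.6666 → C = 138.53°
d = R·|Δφ| / |cos C| = 3439·1.61303 / 0.74926 = 7404 nmi

7404 nmi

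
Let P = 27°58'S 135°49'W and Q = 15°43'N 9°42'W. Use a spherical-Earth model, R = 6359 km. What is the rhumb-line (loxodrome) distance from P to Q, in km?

14408 km

Rhumb course C = atan2(Δλ, Δψ) with Δψ = ln[tan(π/4+φ₂/2)/tan(π/4+φ₁/2)] = +0.7865, Δλ = +2.2012 → C = 70.34°
d = R·|Δφ| / |cos C| = 6359·0.76242 / 0.33650 = 14408 km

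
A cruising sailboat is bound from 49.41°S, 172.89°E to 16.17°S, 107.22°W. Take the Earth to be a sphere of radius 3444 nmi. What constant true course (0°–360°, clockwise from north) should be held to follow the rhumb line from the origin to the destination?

63.1°

Meridional parts: M(φ₁)=-0.9948, M(φ₂)=-0.2860 → ΔM = +0.7087;  Δλ = +1.3943 rad
tan C = Δλ / ΔM = +1.9674 → C = 63.06°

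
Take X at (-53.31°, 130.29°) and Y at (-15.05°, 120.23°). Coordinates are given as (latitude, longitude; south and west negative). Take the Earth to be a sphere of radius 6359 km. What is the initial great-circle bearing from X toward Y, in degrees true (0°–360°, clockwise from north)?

N = sin Δλ·cos φ₂ = -0.1687;  D = cos φ₁ sin φ₂ − sin φ₁ cos φ₂ cos Δλ = +0.6073
initial course = atan2(N, D) = 344.48°

344.5°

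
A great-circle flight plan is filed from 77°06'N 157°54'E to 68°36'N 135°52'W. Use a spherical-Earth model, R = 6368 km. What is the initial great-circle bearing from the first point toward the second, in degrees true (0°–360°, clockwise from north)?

79.1°

θ = atan2( sin Δλ·cos φ₂ ,  cos φ₁ sin φ₂ − sin φ₁ cos φ₂ cos Δλ )
  = atan2(+0.3339, +0.0645) = 79.06°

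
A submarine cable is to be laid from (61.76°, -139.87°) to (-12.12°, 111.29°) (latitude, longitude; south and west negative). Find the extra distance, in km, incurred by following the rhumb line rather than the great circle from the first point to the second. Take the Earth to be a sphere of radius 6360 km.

603 km

Great circle: cos σ = sin φ₁ sin φ₂ + cos φ₁ cos φ₂ cos Δλ,  σ = 1.9117 rad → d_gc = 12158.6 km
Rhumb line: Δψ = -1.5932, q = Δφ/Δψ = 0.8093, d_rh = R√(Δφ²+q²Δλ²) = 12761.8 km
Excess = 12761.8 − 12158.6 = 603.2 ≈ 603 km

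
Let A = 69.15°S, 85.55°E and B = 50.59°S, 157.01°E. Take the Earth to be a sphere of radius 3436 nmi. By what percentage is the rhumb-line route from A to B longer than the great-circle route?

5.2%

Great circle: σ = 0.6536 rad → d_gc = Rσ = 2245.9 nmi
Rhumb: Δφ = +0.3239, Δλ = +1.2472, Δψ = +0.6661, q = Δφ/Δψ = 0.4863 → d_rh = R√(Δφ²+q²Δλ²) = 2362.7 nmi
Excess = (2362.7 − 2245.9) / 2245.9 = 116.8 / 2245.9 = 5.20% ≈ 5.2%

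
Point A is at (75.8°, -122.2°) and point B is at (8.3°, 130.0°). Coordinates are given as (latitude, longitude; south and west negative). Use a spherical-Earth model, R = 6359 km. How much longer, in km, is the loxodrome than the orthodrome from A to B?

872 km

Great circle: cos σ = sin φ₁ sin φ₂ + cos φ₁ cos φ₂ cos Δλ,  σ = 1.5050 rad → d_gc = 9570.3 km
Rhumb line: Δψ = -1.9376, q = Δφ/Δψ = 0.6080, d_rh = R√(Δφ²+q²Δλ²) = 10442.2 km
Excess = 10442.2 − 9570.3 = 871.9 ≈ 872 km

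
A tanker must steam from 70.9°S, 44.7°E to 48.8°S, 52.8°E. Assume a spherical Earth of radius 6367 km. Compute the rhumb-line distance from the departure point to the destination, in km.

2494 km

Δψ = ln[tan(π/4+φ₂/2)/tan(π/4+φ₁/2)] = +0.8039;  Δφ = +0.3857 rad,  Δλ = +0.1414 rad
q = Δφ/Δψ = 0.4798
d = R·√(Δφ² + q²Δλ²) = 6367·0.39164 = 2494 km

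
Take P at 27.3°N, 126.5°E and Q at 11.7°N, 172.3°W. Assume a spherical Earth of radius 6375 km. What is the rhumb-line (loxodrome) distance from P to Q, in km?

Δψ = ln[tan(π/4+φ₂/2)/tan(π/4+φ₁/2)] = -0.2900;  Δφ = -0.2723 rad,  Δλ = +1.0681 rad
q = Δφ/Δψ = 0.9390
d = R·√(Δφ² + q²Δλ²) = 6375·1.03927 = 6625 km

6625 km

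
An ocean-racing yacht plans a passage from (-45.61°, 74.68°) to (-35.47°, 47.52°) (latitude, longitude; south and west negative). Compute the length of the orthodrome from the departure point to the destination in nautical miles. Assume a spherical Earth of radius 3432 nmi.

Haversine: a = sin²(Δφ/2)+cos φ₁ cos φ₂ sin²(Δλ/2) = 0.03922;  σ = 2·atan2(√a,√(1−a))
σ = 22.845° → d = Rσ = 3432·0.39871 = 1368 nmi

1368 nmi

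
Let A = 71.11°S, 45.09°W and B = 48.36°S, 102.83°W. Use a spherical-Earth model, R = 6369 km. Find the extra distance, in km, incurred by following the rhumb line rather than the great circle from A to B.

127 km

Great circle: cos σ = sin φ₁ sin φ₂ + cos φ₁ cos φ₂ cos Δλ,  σ = 0.6060 rad → d_gc = 3859.9 km
Rhumb line: Δψ = +0.8267, q = Δφ/Δψ = 0.4803, d_rh = R√(Δφ²+q²Δλ²) = 3987.2 km
Excess = 3987.2 − 3859.9 = 127.3 ≈ 127 km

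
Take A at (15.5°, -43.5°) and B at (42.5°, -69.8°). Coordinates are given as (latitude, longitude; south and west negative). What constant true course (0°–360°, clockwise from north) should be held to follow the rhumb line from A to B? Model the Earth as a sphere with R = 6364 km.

Δψ = ln[tan(π/4+φ₂/2)/tan(π/4+φ₁/2)] = +0.5471
Δλ = -0.4590 rad (taken the short way round)
course = atan2(Δλ, Δψ) = 320.00°

320.0°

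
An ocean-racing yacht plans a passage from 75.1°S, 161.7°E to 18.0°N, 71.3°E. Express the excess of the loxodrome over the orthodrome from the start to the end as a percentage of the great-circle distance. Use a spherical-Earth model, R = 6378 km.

4.3%

Great circle: σ = 1.8758 rad → d_gc = Rσ = 11964.1 km
Rhumb: Δφ = +1.6249, Δλ = -1.5778, Δψ = +2.3538, q = Δφ/Δψ = 0.6903 → d_rh = R√(Δφ²+q²Δλ²) = 12476.5 km
Excess = (12476.5 − 11964.1) / 11964.1 = 512.4 / 11964.1 = 4.28% ≈ 4.3%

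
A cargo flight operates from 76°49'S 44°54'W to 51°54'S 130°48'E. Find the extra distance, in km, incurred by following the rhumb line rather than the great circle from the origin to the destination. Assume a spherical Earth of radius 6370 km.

2542 km

Great circle: cos σ = sin φ₁ sin φ₂ + cos φ₁ cos φ₂ cos Δλ,  σ = 0.8946 rad → d_gc = 5698.32 km
Rhumb line: Δψ = +1.0947, q = Δφ/Δψ = 0.3973, d_rh = R√(Δφ²+q²Δλ²) = 8239.84 km
Excess = 8239.84 − 5698.32 = 2541.52 ≈ 2542 km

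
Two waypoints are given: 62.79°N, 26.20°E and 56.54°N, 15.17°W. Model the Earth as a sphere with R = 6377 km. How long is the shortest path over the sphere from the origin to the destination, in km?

2380 km

cos σ = sin φ₁ sin φ₂ + cos φ₁ cos φ₂ cos Δλ
      = sin(62.79°)sin(56.54°) + cos(62.79°)cos(56.54°)cos(-41.37°) = 0.9311
σ = 21.386° → d = Rσ = 6377·0.37326 = 2380 km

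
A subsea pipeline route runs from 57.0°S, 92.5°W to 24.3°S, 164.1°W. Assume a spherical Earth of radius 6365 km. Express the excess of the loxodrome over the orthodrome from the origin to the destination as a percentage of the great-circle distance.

3.2%

Great circle: σ = 1.0451 rad → d_gc = Rσ = 6652.1 km
Rhumb: Δφ = +0.5707, Δλ = -1.2497, Δψ = +0.7792, q = Δφ/Δψ = 0.7324 → d_rh = R√(Δφ²+q²Δλ²) = 6865.4 km
Excess = (6865.4 − 6652.1) / 6652.1 = 213.3 / 6652.1 = 3.21% ≈ 3.2%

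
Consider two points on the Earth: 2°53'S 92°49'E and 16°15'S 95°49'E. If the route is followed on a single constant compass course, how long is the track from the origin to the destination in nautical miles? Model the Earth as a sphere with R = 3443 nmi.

Δψ = ln[tan(π/4+φ₂/2)/tan(π/4+φ₁/2)] = -0.2372;  Δφ = -0.2333 rad,  Δλ = +0.0524 rad
q = Δφ/Δψ = 0.9837
d = R·√(Δφ² + q²Δλ²) = 3443·0.23891 = 823 nmi

823 nmi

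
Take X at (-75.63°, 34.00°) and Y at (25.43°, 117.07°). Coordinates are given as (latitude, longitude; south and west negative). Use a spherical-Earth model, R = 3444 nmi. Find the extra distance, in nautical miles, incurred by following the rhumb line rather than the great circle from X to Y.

216 nmi

Great circle: cos σ = sin φ₁ sin φ₂ + cos φ₁ cos φ₂ cos Δλ,  σ = 1.9703 rad → d_gc = 6785.6 nmi
Rhumb line: Δψ = +2.5301, q = Δφ/Δψ = 0.6971, d_rh = R√(Δφ²+q²Δλ²) = 7001.3 nmi
Excess = 7001.3 − 6785.6 = 215.7 ≈ 216 nmi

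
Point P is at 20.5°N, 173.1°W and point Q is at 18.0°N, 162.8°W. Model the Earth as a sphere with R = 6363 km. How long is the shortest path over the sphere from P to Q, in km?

1115 km

Haversine: a = sin²(Δφ/2)+cos φ₁ cos φ₂ sin²(Δλ/2) = 0.00765;  σ = 2·atan2(√a,√(1−a))
σ = 10.038° → d = Rσ = 6363·0.17520 = 1115 km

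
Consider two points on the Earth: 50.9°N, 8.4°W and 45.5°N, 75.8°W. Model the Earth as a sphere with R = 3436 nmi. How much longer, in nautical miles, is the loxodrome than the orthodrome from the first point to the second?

91 nmi

Great circle: cos σ = sin φ₁ sin φ₂ + cos φ₁ cos φ₂ cos Δλ,  σ = 0.7621 rad → d_gc = 2618.6 nmi
Rhumb line: Δψ = -0.1416, q = Δφ/Δψ = 0.6657, d_rh = R√(Δφ²+q²Δλ²) = 2710.0 nmi
Excess = 2710.0 − 2618.6 = 91.4 ≈ 91 nmi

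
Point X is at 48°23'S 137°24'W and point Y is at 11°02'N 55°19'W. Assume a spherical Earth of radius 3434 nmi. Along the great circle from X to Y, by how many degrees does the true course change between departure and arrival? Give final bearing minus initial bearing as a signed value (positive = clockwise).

-35.6°

At departure: θ₁ = atan2(sin Δλ cos φ₂, cos φ₁ sin φ₂ − sin φ₁ cos φ₂ cos Δλ) = 76.79°
At arrival: θ₂ = atan2(sin Δλ cos φ₁, −cos φ₂ sin φ₁ + sin φ₂ cos φ₁ cos Δλ) = 41.20°
Δθ = θ₂ − θ₁ = -35.6°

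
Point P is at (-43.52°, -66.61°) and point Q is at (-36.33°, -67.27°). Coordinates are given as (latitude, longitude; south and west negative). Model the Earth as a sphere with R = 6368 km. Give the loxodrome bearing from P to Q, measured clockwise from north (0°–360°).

Δψ = ln[tan(π/4+φ₂/2)/tan(π/4+φ₁/2)] = +0.1639
Δλ = -0.0115 rad (taken the short way round)
course = atan2(Δλ, Δψ) = 355.98°

356.0°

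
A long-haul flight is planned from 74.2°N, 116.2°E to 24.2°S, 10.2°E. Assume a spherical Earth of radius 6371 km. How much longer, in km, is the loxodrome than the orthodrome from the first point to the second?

Great circle: cos σ = sin φ₁ sin φ₂ + cos φ₁ cos φ₂ cos Δλ,  σ = 2.0520 rad → d_gc = 13073.6 km
Rhumb line: Δψ = -2.4105, q = Δφ/Δψ = 0.7125, d_rh = R√(Δφ²+q²Δλ²) = 13792.6 km
Excess = 13792.6 − 13073.6 = 719.0 ≈ 719 km

719 km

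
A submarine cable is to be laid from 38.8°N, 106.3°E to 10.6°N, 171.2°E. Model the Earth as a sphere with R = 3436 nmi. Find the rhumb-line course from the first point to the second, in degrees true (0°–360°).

Δψ = ln[tan(π/4+φ₂/2)/tan(π/4+φ₁/2)] = -0.5497
Δλ = +1.1327 rad (taken the short way round)
course = atan2(Δλ, Δψ) = 115.89°

115.9°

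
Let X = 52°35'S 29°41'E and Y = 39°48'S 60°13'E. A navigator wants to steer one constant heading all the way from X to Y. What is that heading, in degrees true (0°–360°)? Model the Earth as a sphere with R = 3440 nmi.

Δψ = ln[tan(π/4+φ₂/2)/tan(π/4+φ₁/2)] = +0.3244
Δλ = +0.5329 rad (taken the short way round)
course = atan2(Δλ, Δψ) = 58.67°

58.7°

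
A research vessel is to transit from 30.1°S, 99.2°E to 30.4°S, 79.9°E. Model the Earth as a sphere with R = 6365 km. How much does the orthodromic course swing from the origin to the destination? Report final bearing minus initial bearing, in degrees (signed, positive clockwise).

Initial bearing θ₁ = atan2(sin Δλ cos φ₂, cos φ₁ sin φ₂ − sin φ₁ cos φ₂ cos Δλ) = 264.08°
Final bearing θ₂ = (initial bearing from the destination back to the start) + 180° = 273.87°
Δθ = θ₂ − θ₁ = +9.8°

+9.8°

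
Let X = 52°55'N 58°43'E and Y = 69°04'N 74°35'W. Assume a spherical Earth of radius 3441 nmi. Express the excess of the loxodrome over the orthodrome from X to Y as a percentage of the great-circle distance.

22.0%

Great circle: σ = 0.9306 rad → d_gc = Rσ = 3202.2 nmi
Rhumb: Δφ = +0.2819, Δλ = -2.3265, Δψ = +0.5964, q = Δφ/Δψ = 0.4726 → d_rh = R√(Δφ²+q²Δλ²) = 3905.9 nmi
Excess = (3905.9 − 3202.2) / 3202.2 = 703.7 / 3202.2 = 21.98% ≈ 22.0%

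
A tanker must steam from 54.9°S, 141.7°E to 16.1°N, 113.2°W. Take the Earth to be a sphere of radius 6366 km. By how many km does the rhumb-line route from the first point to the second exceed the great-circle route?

380 km

Great circle: cos σ = sin φ₁ sin φ₂ + cos φ₁ cos φ₂ cos Δλ,  σ = 1.9507 rad → d_gc = 12418.0 km
Rhumb line: Δψ = +1.4360, q = Δφ/Δψ = 0.8630, d_rh = R√(Δφ²+q²Δλ²) = 12797.7 km
Excess = 12797.7 − 12418.0 = 379.7 ≈ 380 km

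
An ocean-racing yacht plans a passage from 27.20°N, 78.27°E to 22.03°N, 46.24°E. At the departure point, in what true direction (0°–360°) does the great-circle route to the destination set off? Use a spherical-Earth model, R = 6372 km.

267.0°

θ = atan2( sin Δλ·cos φ₂ ,  cos φ₁ sin φ₂ − sin φ₁ cos φ₂ cos Δλ )
  = atan2(-0.4916, -0.0256) = 267.02°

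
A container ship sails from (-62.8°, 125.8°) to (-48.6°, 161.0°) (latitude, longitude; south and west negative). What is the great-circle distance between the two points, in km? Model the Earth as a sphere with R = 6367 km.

cos σ = sin φ₁ sin φ₂ + cos φ₁ cos φ₂ cos Δλ
      = sin(-62.80°)sin(-48.60°) + cos(-62.80°)cos(-48.60°)cos(35.20°) = 0.9142
σ = 23.912° → d = Rσ = 6367·0.41734 = 2657 km

2657 km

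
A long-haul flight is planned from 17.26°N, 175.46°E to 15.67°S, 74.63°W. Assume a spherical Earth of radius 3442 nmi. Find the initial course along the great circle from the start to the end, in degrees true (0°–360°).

θ = atan2( sin Δλ·cos φ₂ ,  cos φ₁ sin φ₂ − sin φ₁ cos φ₂ cos Δλ )
  = atan2(+0.9053, -0.1606) = 100.06°

100.1°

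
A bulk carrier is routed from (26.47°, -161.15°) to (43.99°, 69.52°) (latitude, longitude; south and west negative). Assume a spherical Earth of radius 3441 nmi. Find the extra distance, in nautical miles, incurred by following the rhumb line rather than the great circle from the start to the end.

637 nmi

Great circle: cos σ = sin φ₁ sin φ₂ + cos φ₁ cos φ₂ cos Δλ,  σ = 1.6696 rad → d_gc = 5745.0 nmi
Rhumb line: Δψ = +0.3773, q = Δφ/Δψ = 0.8104, d_rh = R√(Δφ²+q²Δλ²) = 6382.2 nmi
Excess = 6382.2 − 5745.0 = 637.2 ≈ 637 nmi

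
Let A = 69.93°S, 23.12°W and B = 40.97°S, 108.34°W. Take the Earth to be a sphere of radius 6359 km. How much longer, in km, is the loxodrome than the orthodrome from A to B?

392 km

Great circle: cos σ = sin φ₁ sin φ₂ + cos φ₁ cos φ₂ cos Δλ,  σ = 0.8796 rad → d_gc = 5593.54 km
Rhumb line: Δψ = +0.9467, q = Δφ/Δψ = 0.5339, d_rh = R√(Δφ²+q²Δλ²) = 5985.98 km
Excess = 5985.98 − 5593.54 = 392.44 ≈ 392 km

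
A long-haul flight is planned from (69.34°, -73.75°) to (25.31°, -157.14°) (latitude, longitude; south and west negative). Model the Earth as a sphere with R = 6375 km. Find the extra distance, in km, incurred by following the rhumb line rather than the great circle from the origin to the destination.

403 km

Great circle: cos σ = sin φ₁ sin φ₂ + cos φ₁ cos φ₂ cos Δλ,  σ = 1.1188 rad → d_gc = 7132.5 km
Rhumb line: Δψ = -1.2454, q = Δφ/Δψ = 0.6170, d_rh = R√(Δφ²+q²Δλ²) = 7535.1 km
Excess = 7535.1 − 7132.5 = 402.6 ≈ 403 km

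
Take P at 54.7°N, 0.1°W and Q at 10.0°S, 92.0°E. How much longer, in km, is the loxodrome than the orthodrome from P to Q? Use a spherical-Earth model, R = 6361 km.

285 km

Great circle: cos σ = sin φ₁ sin φ₂ + cos φ₁ cos φ₂ cos Δλ,  σ = 1.7341 rad → d_gc = 11030.6 km
Rhumb line: Δψ = -1.3206, q = Δφ/Δψ = 0.8551, d_rh = R√(Δφ²+q²Δλ²) = 11315.7 km
Excess = 11315.7 − 11030.6 = 285.1 ≈ 285 km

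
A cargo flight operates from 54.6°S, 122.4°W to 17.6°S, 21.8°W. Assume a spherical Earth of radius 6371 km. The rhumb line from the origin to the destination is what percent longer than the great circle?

6.0%

Great circle: σ = 1.4254 rad → d_gc = Rσ = 9081.1 km
Rhumb: Δφ = +0.6458, Δλ = +1.7558, Δψ = +0.8300, q = Δφ/Δψ = 0.7780 → d_rh = R√(Δφ²+q²Δλ²) = 9626.8 km
Excess = (9626.8 − 9081.1) / 9081.1 = 545.7 / 9081.1 = 6.01% ≈ 6.0%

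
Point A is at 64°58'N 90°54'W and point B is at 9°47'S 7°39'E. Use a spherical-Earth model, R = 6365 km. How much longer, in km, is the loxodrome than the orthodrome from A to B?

513 km

Great circle: cos σ = sin φ₁ sin φ₂ + cos φ₁ cos φ₂ cos Δλ,  σ = 1.7885 rad → d_gc = 11383.6 km
Rhumb line: Δψ = -1.6767, q = Δφ/Δψ = 0.7781, d_rh = R√(Δφ²+q²Δλ²) = 11896.4 km
Excess = 11896.4 − 11383.6 = 512.8 ≈ 513 km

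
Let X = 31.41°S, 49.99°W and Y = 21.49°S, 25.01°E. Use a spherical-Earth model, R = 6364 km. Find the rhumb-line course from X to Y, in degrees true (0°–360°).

Meridional parts: M(φ₁)=-0.5779, M(φ₂)=-0.3842 → ΔM = +0.1937;  Δλ = +1.3090 rad
tan C = Δλ / ΔM = +6.7564 → C = 81.58°

81.6°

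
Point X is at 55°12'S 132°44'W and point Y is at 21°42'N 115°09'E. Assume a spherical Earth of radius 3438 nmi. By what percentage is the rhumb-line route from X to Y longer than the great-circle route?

3.1%

Great circle: σ = 2.0982 rad → d_gc = Rσ = 7213.5 nmi
Rhumb: Δφ = +1.3422, Δλ = -1.9568, Δψ = +1.5485, q = Δφ/Δψ = 0.8668 → d_rh = R√(Δφ²+q²Δλ²) = 7436.0 nmi
Excess = (7436.0 − 7213.5) / 7213.5 = 222.5 / 7213.5 = 3.08% ≈ 3.1%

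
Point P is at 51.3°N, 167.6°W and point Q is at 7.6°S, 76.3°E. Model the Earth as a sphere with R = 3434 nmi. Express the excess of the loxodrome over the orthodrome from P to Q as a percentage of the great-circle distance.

Great circle: σ = 1.9561 rad → d_gc = Rσ = 6717.4 nmi
Rhumb: Δφ = -1.0280, Δλ = -2.0263, Δψ = -1.1795, q = Δφ/Δψ = 0.8716 → d_rh = R√(Δφ²+q²Δλ²) = 7017.2 nmi
Excess = (7017.2 − 6717.4) / 6717.4 = 299.8 / 6717.4 = 4.46% ≈ 4.5%

4.5%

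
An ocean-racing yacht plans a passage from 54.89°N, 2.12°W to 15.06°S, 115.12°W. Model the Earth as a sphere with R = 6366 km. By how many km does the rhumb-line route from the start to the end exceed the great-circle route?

Great circle: cos σ = sin φ₁ sin φ₂ + cos φ₁ cos φ₂ cos Δλ,  σ = 2.0148 rad → d_gc = 12826.3 km
Rhumb line: Δψ = -1.4168, q = Δφ/Δψ = 0.8617, d_rh = R√(Δφ²+q²Δλ²) = 13320.9 km
Excess = 13320.9 − 12826.3 = 494.6 ≈ 495 km

495 km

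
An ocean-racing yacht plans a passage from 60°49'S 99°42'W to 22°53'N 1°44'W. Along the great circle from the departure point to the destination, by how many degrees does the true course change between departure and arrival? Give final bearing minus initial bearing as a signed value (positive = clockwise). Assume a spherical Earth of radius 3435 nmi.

-53.3°

At departure: θ₁ = atan2(sin Δλ cos φ₂, cos φ₁ sin φ₂ − sin φ₁ cos φ₂ cos Δλ) = 85.11°
At arrival: θ₂ = atan2(sin Δλ cos φ₁, −cos φ₂ sin φ₁ + sin φ₂ cos φ₁ cos Δλ) = 31.83°
Δθ = θ₂ − θ₁ = -53.3°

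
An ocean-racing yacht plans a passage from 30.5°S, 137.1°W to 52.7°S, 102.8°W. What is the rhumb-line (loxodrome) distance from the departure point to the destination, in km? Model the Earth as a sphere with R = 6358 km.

Δψ = ln[tan(π/4+φ₂/2)/tan(π/4+φ₁/2)] = -0.5268;  Δφ = -0.3875 rad,  Δλ = +0.5986 rad
q = Δφ/Δψ = 0.7356
d = R·√(Δφ² + q²Δλ²) = 6358·0.58654 = 3729 km

3729 km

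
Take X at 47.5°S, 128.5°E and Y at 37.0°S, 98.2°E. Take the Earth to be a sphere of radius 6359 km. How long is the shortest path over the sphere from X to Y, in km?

2725 km

Haversine: a = sin²(Δφ/2)+cos φ₁ cos φ₂ sin²(Δλ/2) = 0.04523;  σ = 2·atan2(√a,√(1−a))
σ = 24.557° → d = Rσ = 6359·0.42860 = 2725 km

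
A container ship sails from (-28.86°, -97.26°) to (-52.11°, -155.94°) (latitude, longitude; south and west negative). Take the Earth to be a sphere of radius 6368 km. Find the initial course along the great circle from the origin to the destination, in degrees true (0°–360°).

θ = atan2( sin Δλ·cos φ₂ ,  cos φ₁ sin φ₂ − sin φ₁ cos φ₂ cos Δλ )
  = atan2(-0.5247, -0.5371) = 224.33°

224.3°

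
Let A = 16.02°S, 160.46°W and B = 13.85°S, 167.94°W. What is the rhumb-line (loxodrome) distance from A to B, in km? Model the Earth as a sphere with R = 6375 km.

Rhumb course C = atan2(Δλ, Δψ) with Δψ = ln[tan(π/4+φ₂/2)/tan(π/4+φ₁/2)] = +0.0392, Δλ = -0.1306 → C = 286.71°
d = R·|Δφ| / |cos C| = 6375·0.03787 / 0.28759 = 840 km

840 km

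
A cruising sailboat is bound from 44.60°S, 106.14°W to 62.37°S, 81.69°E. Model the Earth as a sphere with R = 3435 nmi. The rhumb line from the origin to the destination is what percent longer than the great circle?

Great circle: σ = 1.2714 rad → d_gc = Rσ = 4367.2 nmi
Rhumb: Δφ = -0.3101, Δλ = -3.0049, Δψ = -0.5313, q = Δφ/Δψ = 0.5838 → d_rh = R√(Δφ²+q²Δλ²) = 6119.0 nmi
Excess = (6119.0 − 4367.2) / 4367.2 = 1751.8 / 4367.2 = 40.11% ≈ 40.1%

40.1%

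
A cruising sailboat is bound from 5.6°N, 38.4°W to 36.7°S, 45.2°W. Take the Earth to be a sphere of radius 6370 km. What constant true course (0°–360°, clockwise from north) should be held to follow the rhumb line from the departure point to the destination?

Δψ = ln[tan(π/4+φ₂/2)/tan(π/4+φ₁/2)] = -0.7873
Δλ = -0.1187 rad (taken the short way round)
course = atan2(Δλ, Δψ) = 188.57°

188.6°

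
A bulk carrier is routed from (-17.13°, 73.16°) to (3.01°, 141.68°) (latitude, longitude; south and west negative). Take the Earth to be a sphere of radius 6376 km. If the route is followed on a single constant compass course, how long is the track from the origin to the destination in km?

Rhumb course C = atan2(Δλ, Δψ) with Δψ = ln[tan(π/4+φ₂/2)/tan(π/4+φ₁/2)] = +0.3561, Δλ = +1.1959 → C = 73.42°
d = R·|Δφ| / |cos C| = 6376·0.35151 / 0.28538 = 7854 km

7854 km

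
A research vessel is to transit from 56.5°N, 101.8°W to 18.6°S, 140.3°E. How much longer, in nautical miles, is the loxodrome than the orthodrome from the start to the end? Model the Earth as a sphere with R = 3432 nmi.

Great circle: cos σ = sin φ₁ sin φ₂ + cos φ₁ cos φ₂ cos Δλ,  σ = 2.1069 rad → d_gc = 7230.7 nmi
Rhumb line: Δψ = -1.5312, q = Δφ/Δψ = 0.8560, d_rh = R√(Δφ²+q²Δλ²) = 7535.3 nmi
Excess = 7535.3 − 7230.7 = 304.6 ≈ 305 nmi

305 nmi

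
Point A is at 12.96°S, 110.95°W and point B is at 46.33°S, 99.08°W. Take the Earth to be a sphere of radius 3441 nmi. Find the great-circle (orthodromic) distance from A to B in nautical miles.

cos σ = sin φ₁ sin φ₂ + cos φ₁ cos φ₂ cos Δλ
      = sin(-12.96°)sin(-46.33°) + cos(-12.96°)cos(-46.33°)cos(11.87°) = 0.8207
σ = 34.840° → d = Rσ = 3441·0.60808 = 2092 nmi

2092 nmi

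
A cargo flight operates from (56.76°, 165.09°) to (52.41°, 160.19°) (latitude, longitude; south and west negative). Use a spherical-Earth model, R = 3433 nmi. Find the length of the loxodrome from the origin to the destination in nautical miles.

Rhumb course C = atan2(Δλ, Δψ) with Δψ = ln[tan(π/4+φ₂/2)/tan(π/4+φ₁/2)] = -0.1312, Δλ = -0.0855 → C = 213.10°
d = R·|Δφ| / |cos C| = 3433·0.07592 / 0.83768 = 311 nmi

311 nmi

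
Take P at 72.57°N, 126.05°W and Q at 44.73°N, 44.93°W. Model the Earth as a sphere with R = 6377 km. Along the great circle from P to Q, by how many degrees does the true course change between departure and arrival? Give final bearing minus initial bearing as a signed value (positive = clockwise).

At departure: θ₁ = atan2(sin Δλ cos φ₂, cos φ₁ sin φ₂ − sin φ₁ cos φ₂ cos Δλ) = 81.40°
At arrival: θ₂ = atan2(sin Δλ cos φ₁, −cos φ₂ sin φ₁ + sin φ₂ cos φ₁ cos Δλ) = 155.36°
Δθ = θ₂ − θ₁ = +74.0°

+74.0°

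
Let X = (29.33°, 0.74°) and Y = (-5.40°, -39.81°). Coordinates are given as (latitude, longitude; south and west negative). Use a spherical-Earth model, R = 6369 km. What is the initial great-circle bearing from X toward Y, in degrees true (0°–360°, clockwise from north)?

235.0°

θ = atan2( sin Δλ·cos φ₂ ,  cos φ₁ sin φ₂ − sin φ₁ cos φ₂ cos Δλ )
  = atan2(-0.6472, -0.4526) = 235.04°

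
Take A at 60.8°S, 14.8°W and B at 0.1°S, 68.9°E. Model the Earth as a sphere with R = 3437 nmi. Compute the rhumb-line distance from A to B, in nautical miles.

Δψ = ln[tan(π/4+φ₂/2)/tan(π/4+φ₁/2)] = +1.3435;  Δφ = +1.0594 rad,  Δλ = +1.4608 rad
q = Δφ/Δψ = 0.7886
d = R·√(Δφ² + q²Δλ²) = 3437·1.56505 = 5379 nmi

5379 nmi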